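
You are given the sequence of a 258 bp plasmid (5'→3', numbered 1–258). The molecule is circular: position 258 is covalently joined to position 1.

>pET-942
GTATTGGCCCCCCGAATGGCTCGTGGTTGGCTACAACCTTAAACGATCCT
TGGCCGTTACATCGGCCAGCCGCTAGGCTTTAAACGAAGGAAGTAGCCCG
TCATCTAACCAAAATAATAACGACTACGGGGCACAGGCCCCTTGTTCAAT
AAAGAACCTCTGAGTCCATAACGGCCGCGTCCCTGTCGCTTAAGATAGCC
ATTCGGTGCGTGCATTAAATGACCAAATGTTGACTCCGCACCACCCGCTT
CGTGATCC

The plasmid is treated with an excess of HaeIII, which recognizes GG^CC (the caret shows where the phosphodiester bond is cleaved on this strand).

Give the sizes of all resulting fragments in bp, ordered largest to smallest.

91, 72, 46, 37, 12 bp

HaeIII sites (GGCC) start at positions 6, 52, 64, 136, 173.
HaeIII cuts after base 2 of each site, so after positions 7, 53, 65, 137, 174.
Circular molecule, 5 cuts → 5 fragments:
  8–53 → 46 bp
  54–65 → 12 bp
  66–137 → 72 bp
  138–174 → 37 bp
  175–258 then 1–7 → 84 + 7 = 91 bp
Sorted largest to smallest: 91, 72, 46, 37, 12 bp.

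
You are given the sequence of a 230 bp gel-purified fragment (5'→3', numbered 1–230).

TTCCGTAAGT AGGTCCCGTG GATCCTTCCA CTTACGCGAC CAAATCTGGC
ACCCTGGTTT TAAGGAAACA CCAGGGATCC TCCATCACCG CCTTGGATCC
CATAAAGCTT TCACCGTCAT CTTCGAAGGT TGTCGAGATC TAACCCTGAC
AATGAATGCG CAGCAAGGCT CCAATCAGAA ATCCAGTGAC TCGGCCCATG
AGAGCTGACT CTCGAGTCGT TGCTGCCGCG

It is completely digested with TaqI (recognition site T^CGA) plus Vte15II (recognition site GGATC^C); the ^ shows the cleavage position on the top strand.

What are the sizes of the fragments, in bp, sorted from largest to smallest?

TaqI sites (TCGA) start at positions 123, 133, 212.
TaqI cuts after the first base of each site, so after positions 123, 133, 212.
Vte15II sites (GGATCC) start at positions 20, 75, 95.
Vte15II cuts after base 5 of each site (before the last base), so after positions 24, 79, 99.
Combined cut positions: 24, 79, 99, 123, 133, 212.
Linear molecule, 6 cuts → 7 fragments:
  1–24 → 24 bp
  25–79 → 55 bp
  80–99 → 20 bp
  100–123 → 24 bp
  124–133 → 10 bp
  134–212 → 79 bp
  213–230 → 18 bp
Sorted largest to smallest: 79, 55, 24, 24, 20, 18, 10 bp.

79, 55, 24, 24, 20, 18, 10 bp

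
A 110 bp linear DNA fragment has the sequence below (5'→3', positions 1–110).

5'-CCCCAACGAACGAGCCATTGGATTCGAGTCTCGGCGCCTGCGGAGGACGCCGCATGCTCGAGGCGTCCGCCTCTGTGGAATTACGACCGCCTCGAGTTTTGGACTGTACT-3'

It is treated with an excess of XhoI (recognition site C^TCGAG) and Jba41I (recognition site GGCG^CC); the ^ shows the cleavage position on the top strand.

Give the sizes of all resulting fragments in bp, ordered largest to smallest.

XhoI sites (CTCGAG) start at positions 57, 91.
XhoI cuts after the first base of each site, so after positions 57, 91.
The Jba41I site (GGCGCC) starts at position 33.
Jba41I cuts after base 4 of each site, so after position 36.
Combined cut positions: 36, 57, 91.
Linear molecule, 3 cuts → 4 fragments:
  1–36 → 36 bp
  37–57 → 21 bp
  58–91 → 34 bp
  92–110 → 19 bp
Sorted largest to smallest: 36, 34, 21, 19 bp.

36, 34, 21, 19 bp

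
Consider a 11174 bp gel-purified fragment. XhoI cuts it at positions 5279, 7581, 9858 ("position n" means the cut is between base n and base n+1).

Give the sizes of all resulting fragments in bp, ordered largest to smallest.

5279, 2302, 2277, 1316 bp

Linear molecule, 3 cuts → 4 fragments:
  5279 − 0 = 5279 bp
  7581 − 5279 = 2302 bp
  9858 − 7581 = 2277 bp
  11174 − 9858 = 1316 bp
Sorted largest to smallest: 5279, 2302, 2277, 1316 bp.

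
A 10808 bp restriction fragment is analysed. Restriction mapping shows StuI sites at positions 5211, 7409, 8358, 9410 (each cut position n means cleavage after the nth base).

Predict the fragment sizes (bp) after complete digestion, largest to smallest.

Linear molecule, 4 cuts → 5 fragments:
  5211 − 0 = 5211 bp
  7409 − 5211 = 2198 bp
  8358 − 7409 = 949 bp
  9410 − 8358 = 1052 bp
  10808 − 9410 = 1398 bp
Sorted largest to smallest: 5211, 2198, 1398, 1052, 949 bp.

5211, 2198, 1398, 1052, 949 bp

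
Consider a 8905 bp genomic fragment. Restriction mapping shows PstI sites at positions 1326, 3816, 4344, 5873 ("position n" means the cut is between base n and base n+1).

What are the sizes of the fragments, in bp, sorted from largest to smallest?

3032, 2490, 1529, 1326, 528 bp

Linear molecule, 4 cuts → 5 fragments:
  1326 − 0 = 1326 bp
  3816 − 1326 = 2490 bp
  4344 − 3816 = 528 bp
  5873 − 4344 = 1529 bp
  8905 − 5873 = 3032 bp
Sorted largest to smallest: 3032, 2490, 1529, 1326, 528 bp.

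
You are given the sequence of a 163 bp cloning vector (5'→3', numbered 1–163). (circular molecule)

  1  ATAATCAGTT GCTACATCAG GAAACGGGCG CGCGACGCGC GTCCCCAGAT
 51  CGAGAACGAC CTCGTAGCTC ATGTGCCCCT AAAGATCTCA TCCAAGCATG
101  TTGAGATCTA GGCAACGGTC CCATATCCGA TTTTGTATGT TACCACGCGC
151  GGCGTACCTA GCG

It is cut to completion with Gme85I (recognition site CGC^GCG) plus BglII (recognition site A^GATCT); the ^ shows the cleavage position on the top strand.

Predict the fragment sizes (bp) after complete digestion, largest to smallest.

Gme85I sites (CGCGCG) start at positions 29, 36, 146.
Gme85I cuts after base 3 of each site, so after positions 31, 38, 148.
BglII sites (AGATCT) start at positions 83, 104.
BglII cuts after the first base of each site, so after positions 83, 104.
Combined cut positions: 31, 38, 83, 104, 148.
Circular molecule, 5 cuts → 5 fragments:
  32–38 → 7 bp
  39–83 → 45 bp
  84–104 → 21 bp
  105–148 → 44 bp
  149–163 then 1–31 → 15 + 31 = 46 bp
Sorted largest to smallest: 46, 45, 44, 21, 7 bp.

46, 45, 44, 21, 7 bp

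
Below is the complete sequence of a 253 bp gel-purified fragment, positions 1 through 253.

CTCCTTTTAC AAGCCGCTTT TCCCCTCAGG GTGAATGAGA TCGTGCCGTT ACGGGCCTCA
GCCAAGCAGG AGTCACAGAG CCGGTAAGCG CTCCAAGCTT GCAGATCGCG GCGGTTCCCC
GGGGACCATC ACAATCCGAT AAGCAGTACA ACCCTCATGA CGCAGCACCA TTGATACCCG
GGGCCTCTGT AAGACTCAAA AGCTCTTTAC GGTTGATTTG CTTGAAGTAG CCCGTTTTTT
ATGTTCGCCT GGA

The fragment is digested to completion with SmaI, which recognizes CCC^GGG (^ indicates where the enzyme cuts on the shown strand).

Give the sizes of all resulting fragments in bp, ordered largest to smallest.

SmaI sites (CCCGGG) start at positions 118, 177.
SmaI cuts after base 3 of each site, so after positions 120, 179.
Linear molecule, 2 cuts → 3 fragments:
  1–120 → 120 bp
  121–179 → 59 bp
  180–253 → 74 bp
Sorted largest to smallest: 120, 74, 59 bp.

120, 74, 59 bp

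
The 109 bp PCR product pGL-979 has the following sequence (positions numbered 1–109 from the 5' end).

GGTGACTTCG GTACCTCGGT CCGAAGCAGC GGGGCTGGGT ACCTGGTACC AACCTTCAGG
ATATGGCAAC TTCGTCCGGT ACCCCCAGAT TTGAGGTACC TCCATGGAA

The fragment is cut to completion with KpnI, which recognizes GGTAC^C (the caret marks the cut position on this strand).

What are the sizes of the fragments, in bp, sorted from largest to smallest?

KpnI sites (GGTACC) start at positions 10, 38, 45, 78, 95.
KpnI cuts after base 5 of each site (before the last base), so after positions 14, 42, 49, 82, 99.
Linear molecule, 5 cuts → 6 fragments:
  1–14 → 14 bp
  15–42 → 28 bp
  43–49 → 7 bp
  50–82 → 33 bp
  83–99 → 17 bp
  100–109 → 10 bp
Sorted largest to smallest: 33, 28, 17, 14, 10, 7 bp.

33, 28, 17, 14, 10, 7 bp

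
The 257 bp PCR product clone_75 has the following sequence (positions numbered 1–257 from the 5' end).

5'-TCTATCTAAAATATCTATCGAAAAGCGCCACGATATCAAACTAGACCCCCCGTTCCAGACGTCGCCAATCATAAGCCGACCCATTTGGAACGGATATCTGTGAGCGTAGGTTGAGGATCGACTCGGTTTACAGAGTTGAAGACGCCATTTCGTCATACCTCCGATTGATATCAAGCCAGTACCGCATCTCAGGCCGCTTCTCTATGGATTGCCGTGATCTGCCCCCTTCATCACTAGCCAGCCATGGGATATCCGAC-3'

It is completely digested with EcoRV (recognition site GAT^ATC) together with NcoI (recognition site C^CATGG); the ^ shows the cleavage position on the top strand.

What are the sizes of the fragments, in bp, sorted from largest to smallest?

74, 73, 61, 34, 8, 7 bp

EcoRV sites (GATATC) start at positions 32, 93, 167, 248.
EcoRV cuts after base 3 of each site, so after positions 34, 95, 169, 250.
The NcoI site (CCATGG) starts at position 242.
NcoI cuts after the first base of each site, so after position 242.
Combined cut positions: 34, 95, 169, 242, 250.
Linear molecule, 5 cuts → 6 fragments:
  1–34 → 34 bp
  35–95 → 61 bp
  96–169 → 74 bp
  170–242 → 73 bp
  243–250 → 8 bp
  251–257 → 7 bp
Sorted largest to smallest: 74, 73, 61, 34, 8, 7 bp.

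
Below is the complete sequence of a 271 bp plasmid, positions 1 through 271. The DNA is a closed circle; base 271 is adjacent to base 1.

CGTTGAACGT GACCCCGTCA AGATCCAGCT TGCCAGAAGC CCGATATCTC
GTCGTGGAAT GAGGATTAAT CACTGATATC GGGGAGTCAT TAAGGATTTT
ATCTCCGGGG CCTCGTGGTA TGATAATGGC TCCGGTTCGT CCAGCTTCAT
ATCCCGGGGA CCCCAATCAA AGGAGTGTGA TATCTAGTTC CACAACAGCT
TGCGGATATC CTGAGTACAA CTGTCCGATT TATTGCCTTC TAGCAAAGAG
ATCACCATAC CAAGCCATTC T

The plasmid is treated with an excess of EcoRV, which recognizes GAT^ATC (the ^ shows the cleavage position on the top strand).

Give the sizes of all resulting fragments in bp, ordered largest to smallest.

109, 104, 32, 26 bp

EcoRV sites (GATATC) start at positions 43, 75, 179, 205.
EcoRV cuts after base 3 of each site, so after positions 45, 77, 181, 207.
Circular molecule, 4 cuts → 4 fragments:
  46–77 → 32 bp
  78–181 → 104 bp
  182–207 → 26 bp
  208–271 then 1–45 → 64 + 45 = 109 bp
Sorted largest to smallest: 109, 104, 32, 26 bp.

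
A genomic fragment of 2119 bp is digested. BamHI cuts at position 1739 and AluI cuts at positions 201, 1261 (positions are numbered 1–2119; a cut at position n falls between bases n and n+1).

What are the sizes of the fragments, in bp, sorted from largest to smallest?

1060, 478, 380, 201 bp

Combined cut positions (sorted): 201, 1261, 1739.
Linear molecule, 3 cuts → 4 fragments:
  201 − 0 = 201 bp
  1261 − 201 = 1060 bp
  1739 − 1261 = 478 bp
  2119 − 1739 = 380 bp
Sorted largest to smallest: 1060, 478, 380, 201 bp.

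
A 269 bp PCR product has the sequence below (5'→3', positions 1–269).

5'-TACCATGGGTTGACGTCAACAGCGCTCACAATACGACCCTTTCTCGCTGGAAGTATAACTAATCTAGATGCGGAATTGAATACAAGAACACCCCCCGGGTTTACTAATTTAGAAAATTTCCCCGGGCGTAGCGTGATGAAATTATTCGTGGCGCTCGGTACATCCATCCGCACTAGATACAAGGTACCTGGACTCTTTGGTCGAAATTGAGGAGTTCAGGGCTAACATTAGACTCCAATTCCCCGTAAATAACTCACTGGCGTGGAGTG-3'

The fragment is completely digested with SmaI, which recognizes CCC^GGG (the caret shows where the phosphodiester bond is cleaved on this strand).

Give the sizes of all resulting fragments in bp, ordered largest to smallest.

146, 96, 27 bp

SmaI sites (CCCGGG) start at positions 94, 121.
SmaI cuts after base 3 of each site, so after positions 96, 123.
Linear molecule, 2 cuts → 3 fragments:
  1–96 → 96 bp
  97–123 → 27 bp
  124–269 → 146 bp
Sorted largest to smallest: 146, 96, 27 bp.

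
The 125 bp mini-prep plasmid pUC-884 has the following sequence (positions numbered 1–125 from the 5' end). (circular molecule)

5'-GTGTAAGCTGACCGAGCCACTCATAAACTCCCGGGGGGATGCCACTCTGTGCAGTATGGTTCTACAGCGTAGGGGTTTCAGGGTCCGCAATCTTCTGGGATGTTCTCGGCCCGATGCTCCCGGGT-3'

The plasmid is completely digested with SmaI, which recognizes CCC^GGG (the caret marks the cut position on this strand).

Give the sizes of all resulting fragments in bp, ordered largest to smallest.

SmaI sites (CCCGGG) start at positions 30, 119.
SmaI cuts after base 3 of each site, so after positions 32, 121.
Circular molecule, 2 cuts → 2 fragments:
  33–121 → 89 bp
  122–125 then 1–32 → 4 + 32 = 36 bp
Sorted largest to smallest: 89, 36 bp.

89, 36 bp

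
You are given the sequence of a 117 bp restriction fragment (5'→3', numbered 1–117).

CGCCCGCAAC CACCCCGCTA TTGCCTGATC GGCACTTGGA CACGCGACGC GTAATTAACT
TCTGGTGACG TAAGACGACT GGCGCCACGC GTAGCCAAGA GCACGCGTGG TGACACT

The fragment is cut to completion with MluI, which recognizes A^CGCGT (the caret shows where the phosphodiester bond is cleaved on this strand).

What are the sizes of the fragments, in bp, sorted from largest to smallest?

47, 40, 16, 14 bp

MluI sites (ACGCGT) start at positions 47, 87, 103.
MluI cuts after the first base of each site, so after positions 47, 87, 103.
Linear molecule, 3 cuts → 4 fragments:
  1–47 → 47 bp
  48–87 → 40 bp
  88–103 → 16 bp
  104–117 → 14 bp
Sorted largest to smallest: 47, 40, 16, 14 bp.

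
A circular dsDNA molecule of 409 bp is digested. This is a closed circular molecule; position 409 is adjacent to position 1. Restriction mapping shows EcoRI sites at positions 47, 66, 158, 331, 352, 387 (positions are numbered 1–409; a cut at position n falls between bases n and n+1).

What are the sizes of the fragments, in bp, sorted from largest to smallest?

173, 92, 69, 35, 21, 19 bp

Circular molecule, 6 cuts → 6 fragments:
  66 − 47 = 19 bp
  158 − 66 = 92 bp
  331 − 158 = 173 bp
  352 − 331 = 21 bp
  387 − 352 = 35 bp
  wrap: 409 − 387 + 47 = 69 bp
Sorted largest to smallest: 173, 92, 69, 35, 21, 19 bp.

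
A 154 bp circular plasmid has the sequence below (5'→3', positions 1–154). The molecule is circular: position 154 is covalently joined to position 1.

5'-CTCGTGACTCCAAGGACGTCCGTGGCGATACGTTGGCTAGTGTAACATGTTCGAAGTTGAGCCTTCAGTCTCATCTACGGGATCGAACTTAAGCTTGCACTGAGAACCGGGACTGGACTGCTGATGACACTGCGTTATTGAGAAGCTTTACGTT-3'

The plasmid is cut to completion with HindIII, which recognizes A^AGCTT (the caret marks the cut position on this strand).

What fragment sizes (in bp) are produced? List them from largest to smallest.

HindIII sites (AAGCTT) start at positions 91, 143.
HindIII cuts after the first base of each site, so after positions 91, 143.
Circular molecule, 2 cuts → 2 fragments:
  92–143 → 52 bp
  144–154 then 1–91 → 11 + 91 = 102 bp
Sorted largest to smallest: 102, 52 bp.

102, 52 bp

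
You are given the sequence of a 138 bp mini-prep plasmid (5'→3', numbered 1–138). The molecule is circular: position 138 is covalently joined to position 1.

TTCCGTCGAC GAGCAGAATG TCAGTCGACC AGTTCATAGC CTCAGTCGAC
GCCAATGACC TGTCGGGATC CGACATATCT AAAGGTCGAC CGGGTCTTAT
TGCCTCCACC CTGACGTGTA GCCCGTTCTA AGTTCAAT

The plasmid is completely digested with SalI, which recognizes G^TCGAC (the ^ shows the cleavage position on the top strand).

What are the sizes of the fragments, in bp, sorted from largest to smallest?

58, 40, 21, 19 bp

SalI sites (GTCGAC) start at positions 5, 24, 45, 85.
SalI cuts after the first base of each site, so after positions 5, 24, 45, 85.
Circular molecule, 4 cuts → 4 fragments:
  6–24 → 19 bp
  25–45 → 21 bp
  46–85 → 40 bp
  86–138 then 1–5 → 53 + 5 = 58 bp
Sorted largest to smallest: 58, 40, 21, 19 bp.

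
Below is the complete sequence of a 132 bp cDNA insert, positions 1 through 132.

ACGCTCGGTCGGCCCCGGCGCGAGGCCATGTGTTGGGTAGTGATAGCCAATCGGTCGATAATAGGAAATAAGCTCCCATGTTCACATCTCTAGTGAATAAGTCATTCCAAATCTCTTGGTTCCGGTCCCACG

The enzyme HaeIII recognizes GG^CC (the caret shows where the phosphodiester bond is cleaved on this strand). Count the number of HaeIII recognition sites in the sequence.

GGCC occurs starting at positions 11, 24.
HaeIII cuts at 2 sites.

2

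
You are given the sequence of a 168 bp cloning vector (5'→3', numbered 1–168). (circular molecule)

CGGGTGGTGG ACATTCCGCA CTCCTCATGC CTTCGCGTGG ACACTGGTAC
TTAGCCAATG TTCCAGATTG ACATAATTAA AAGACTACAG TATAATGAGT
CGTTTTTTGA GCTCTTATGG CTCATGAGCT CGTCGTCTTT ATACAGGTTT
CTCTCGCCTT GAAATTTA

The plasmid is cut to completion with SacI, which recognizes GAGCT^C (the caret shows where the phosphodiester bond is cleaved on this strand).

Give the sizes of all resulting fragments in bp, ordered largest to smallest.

SacI sites (GAGCTC) start at positions 109, 126.
SacI cuts after base 5 of each site (before the last base), so after positions 113, 130.
Circular molecule, 2 cuts → 2 fragments:
  114–130 → 17 bp
  131–168 then 1–113 → 38 + 113 = 151 bp
Sorted largest to smallest: 151, 17 bp.

151, 17 bp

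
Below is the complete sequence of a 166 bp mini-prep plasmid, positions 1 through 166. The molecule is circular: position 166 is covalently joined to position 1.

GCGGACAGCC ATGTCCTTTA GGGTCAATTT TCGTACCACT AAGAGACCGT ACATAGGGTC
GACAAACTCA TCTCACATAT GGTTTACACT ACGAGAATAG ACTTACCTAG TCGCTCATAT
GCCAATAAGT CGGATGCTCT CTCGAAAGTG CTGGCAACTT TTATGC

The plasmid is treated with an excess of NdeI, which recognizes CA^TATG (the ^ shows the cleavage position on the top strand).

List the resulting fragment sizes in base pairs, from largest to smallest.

126, 40 bp

NdeI sites (CATATG) start at positions 76, 116.
NdeI cuts after base 2 of each site, so after positions 77, 117.
Circular molecule, 2 cuts → 2 fragments:
  78–117 → 40 bp
  118–166 then 1–77 → 49 + 77 = 126 bp
Sorted largest to smallest: 126, 40 bp.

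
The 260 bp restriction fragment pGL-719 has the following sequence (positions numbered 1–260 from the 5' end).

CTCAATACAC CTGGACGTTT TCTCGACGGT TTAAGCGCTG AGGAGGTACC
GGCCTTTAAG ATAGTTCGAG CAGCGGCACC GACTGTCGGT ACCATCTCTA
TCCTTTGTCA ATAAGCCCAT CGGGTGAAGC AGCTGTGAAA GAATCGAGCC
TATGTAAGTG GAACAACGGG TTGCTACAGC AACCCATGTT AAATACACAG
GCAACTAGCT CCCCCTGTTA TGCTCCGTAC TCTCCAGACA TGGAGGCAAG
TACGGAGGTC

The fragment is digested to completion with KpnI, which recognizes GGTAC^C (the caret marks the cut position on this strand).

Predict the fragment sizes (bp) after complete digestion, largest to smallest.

KpnI sites (GGTACC) start at positions 45, 88.
KpnI cuts after base 5 of each site (before the last base), so after positions 49, 92.
Linear molecule, 2 cuts → 3 fragments:
  1–49 → 49 bp
  50–92 → 43 bp
  93–260 → 168 bp
Sorted largest to smallest: 168, 49, 43 bp.

168, 49, 43 bp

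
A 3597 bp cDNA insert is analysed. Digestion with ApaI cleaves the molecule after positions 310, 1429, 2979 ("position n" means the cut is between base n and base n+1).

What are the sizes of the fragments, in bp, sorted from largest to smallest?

1550, 1119, 618, 310 bp

Linear molecule, 3 cuts → 4 fragments:
  310 − 0 = 310 bp
  1429 − 310 = 1119 bp
  2979 − 1429 = 1550 bp
  3597 − 2979 = 618 bp
Sorted largest to smallest: 1550, 1119, 618, 310 bp.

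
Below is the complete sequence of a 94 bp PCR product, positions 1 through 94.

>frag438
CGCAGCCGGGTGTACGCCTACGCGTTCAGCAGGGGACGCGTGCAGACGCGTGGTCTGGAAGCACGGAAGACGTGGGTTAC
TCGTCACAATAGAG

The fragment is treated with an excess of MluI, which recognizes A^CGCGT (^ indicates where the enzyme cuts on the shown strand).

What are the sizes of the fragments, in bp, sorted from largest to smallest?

MluI sites (ACGCGT) start at positions 20, 36, 46.
MluI cuts after the first base of each site, so after positions 20, 36, 46.
Linear molecule, 3 cuts → 4 fragments:
  1–20 → 20 bp
  21–36 → 16 bp
  37–46 → 10 bp
  47–94 → 48 bp
Sorted largest to smallest: 48, 20, 16, 10 bp.

48, 20, 16, 10 bp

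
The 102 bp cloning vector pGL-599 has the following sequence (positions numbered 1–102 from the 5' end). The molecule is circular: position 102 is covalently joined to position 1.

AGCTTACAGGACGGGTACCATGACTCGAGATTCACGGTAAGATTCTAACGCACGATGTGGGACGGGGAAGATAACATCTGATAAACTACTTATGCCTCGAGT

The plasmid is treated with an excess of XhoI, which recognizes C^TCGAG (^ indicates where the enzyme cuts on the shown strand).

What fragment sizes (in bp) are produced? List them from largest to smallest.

XhoI sites (CTCGAG) start at positions 24, 96.
XhoI cuts after the first base of each site, so after positions 24, 96.
Circular molecule, 2 cuts → 2 fragments:
  25–96 → 72 bp
  97–102 then 1–24 → 6 + 24 = 30 bp
Sorted largest to smallest: 72, 30 bp.

72, 30 bp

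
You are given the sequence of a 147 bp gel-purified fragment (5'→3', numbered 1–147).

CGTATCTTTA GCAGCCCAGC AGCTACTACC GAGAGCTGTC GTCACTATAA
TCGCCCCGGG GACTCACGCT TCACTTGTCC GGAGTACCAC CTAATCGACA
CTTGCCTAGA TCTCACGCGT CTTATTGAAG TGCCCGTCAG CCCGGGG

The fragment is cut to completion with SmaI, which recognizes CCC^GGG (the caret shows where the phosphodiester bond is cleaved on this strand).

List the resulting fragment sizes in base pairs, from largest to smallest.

86, 57, 4 bp

SmaI sites (CCCGGG) start at positions 55, 141.
SmaI cuts after base 3 of each site, so after positions 57, 143.
Linear molecule, 2 cuts → 3 fragments:
  1–57 → 57 bp
  58–143 → 86 bp
  144–147 → 4 bp
Sorted largest to smallest: 86, 57, 4 bp.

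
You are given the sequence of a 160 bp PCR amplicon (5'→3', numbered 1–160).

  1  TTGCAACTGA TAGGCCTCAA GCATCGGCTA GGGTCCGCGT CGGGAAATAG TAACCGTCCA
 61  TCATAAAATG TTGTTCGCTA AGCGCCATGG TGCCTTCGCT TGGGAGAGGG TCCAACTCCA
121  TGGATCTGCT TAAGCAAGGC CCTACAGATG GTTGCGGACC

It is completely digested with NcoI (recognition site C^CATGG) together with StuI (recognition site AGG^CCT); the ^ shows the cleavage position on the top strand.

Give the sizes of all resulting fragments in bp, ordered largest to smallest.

71, 42, 33, 14 bp

NcoI sites (CCATGG) start at positions 85, 118.
NcoI cuts after the first base of each site, so after positions 85, 118.
The StuI site (AGGCCT) starts at position 12.
StuI cuts after base 3 of each site, so after position 14.
Combined cut positions: 14, 85, 118.
Linear molecule, 3 cuts → 4 fragments:
  1–14 → 14 bp
  15–85 → 71 bp
  86–118 → 33 bp
  119–160 → 42 bp
Sorted largest to smallest: 71, 42, 33, 14 bp.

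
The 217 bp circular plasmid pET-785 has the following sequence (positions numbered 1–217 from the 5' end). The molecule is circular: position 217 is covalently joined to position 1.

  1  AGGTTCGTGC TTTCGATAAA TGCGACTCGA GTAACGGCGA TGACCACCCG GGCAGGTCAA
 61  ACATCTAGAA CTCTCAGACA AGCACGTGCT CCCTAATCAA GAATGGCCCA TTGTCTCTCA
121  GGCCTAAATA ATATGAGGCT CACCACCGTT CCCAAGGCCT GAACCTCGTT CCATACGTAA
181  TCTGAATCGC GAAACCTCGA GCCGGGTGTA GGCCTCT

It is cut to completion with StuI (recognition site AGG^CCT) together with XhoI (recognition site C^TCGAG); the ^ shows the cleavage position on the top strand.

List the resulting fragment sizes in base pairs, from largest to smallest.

96, 39, 35, 31, 16 bp

StuI sites (AGGCCT) start at positions 120, 155, 210.
StuI cuts after base 3 of each site, so after positions 122, 157, 212.
XhoI sites (CTCGAG) start at positions 26, 196.
XhoI cuts after the first base of each site, so after positions 26, 196.
Combined cut positions: 26, 122, 157, 196, 212.
Circular molecule, 5 cuts → 5 fragments:
  27–122 → 96 bp
  123–157 → 35 bp
  158–196 → 39 bp
  197–212 → 16 bp
  213–217 then 1–26 → 5 + 26 = 31 bp
Sorted largest to smallest: 96, 39, 35, 31, 16 bp.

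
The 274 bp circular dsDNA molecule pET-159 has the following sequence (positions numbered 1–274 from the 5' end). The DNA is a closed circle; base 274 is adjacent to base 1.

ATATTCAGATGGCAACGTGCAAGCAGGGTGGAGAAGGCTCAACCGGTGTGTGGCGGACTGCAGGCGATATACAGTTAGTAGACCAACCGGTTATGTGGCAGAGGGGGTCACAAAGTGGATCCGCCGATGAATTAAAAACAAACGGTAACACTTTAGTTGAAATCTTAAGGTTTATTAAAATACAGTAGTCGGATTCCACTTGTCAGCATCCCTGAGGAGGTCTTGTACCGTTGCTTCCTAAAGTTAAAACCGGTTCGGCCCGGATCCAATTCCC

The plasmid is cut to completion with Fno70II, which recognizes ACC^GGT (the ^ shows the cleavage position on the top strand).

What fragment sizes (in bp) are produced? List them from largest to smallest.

163, 67, 44 bp

Fno70II sites (ACCGGT) start at positions 42, 86, 249.
Fno70II cuts after base 3 of each site, so after positions 44, 88, 251.
Circular molecule, 3 cuts → 3 fragments:
  45–88 → 44 bp
  89–251 → 163 bp
  252–274 then 1–44 → 23 + 44 = 67 bp
Sorted largest to smallest: 163, 67, 44 bp.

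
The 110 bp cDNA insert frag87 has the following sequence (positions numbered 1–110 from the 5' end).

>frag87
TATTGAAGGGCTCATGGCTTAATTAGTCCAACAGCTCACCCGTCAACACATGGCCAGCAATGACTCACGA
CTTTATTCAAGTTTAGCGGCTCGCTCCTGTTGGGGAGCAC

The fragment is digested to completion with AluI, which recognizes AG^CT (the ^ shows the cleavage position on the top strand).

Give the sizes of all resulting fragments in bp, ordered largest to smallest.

76, 34 bp

The AluI site (AGCT) starts at position 33.
AluI cuts after base 2 of each site, so after position 34.
Linear molecule, 1 cut → 2 fragments:
  1–34 → 34 bp
  35–110 → 76 bp
Sorted largest to smallest: 76, 34 bp.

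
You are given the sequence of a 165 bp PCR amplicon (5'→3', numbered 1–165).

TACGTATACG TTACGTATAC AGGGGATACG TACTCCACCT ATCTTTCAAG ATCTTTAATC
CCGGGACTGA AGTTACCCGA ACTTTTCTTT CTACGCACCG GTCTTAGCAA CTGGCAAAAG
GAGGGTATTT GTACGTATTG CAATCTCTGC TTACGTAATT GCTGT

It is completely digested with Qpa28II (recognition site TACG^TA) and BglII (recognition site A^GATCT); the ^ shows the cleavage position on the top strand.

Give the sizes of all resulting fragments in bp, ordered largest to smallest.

Qpa28II sites (TACGTA) start at positions 1, 12, 27, 132, 152.
Qpa28II cuts after base 4 of each site, so after positions 4, 15, 30, 135, 155.
The BglII site (AGATCT) starts at position 49.
BglII cuts after the first base of each site, so after position 49.
Combined cut positions: 4, 15, 30, 49, 135, 155.
Linear molecule, 6 cuts → 7 fragments:
  1–4 → 4 bp
  5–15 → 11 bp
  16–30 → 15 bp
  31–49 → 19 bp
  50–135 → 86 bp
  136–155 → 20 bp
  156–165 → 10 bp
Sorted largest to smallest: 86, 20, 19, 15, 11, 10, 4 bp.

86, 20, 19, 15, 11, 10, 4 bp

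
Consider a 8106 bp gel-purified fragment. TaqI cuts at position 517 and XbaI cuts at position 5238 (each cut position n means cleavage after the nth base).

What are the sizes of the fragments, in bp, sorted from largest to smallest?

Combined cut positions (sorted): 517, 5238.
Linear molecule, 2 cuts → 3 fragments:
  517 − 0 = 517 bp
  5238 − 517 = 4721 bp
  8106 − 5238 = 2868 bp
Sorted largest to smallest: 4721, 2868, 517 bp.

4721, 2868, 517 bp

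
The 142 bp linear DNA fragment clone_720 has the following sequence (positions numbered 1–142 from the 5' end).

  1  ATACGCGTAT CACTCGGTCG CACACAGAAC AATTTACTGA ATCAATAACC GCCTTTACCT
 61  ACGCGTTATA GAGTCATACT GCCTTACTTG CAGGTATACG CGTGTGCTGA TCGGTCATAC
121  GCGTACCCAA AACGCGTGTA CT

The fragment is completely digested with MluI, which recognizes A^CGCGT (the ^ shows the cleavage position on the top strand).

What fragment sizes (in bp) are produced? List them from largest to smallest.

58, 37, 21, 13, 10, 3 bp

MluI sites (ACGCGT) start at positions 3, 61, 98, 119, 132.
MluI cuts after the first base of each site, so after positions 3, 61, 98, 119, 132.
Linear molecule, 5 cuts → 6 fragments:
  1–3 → 3 bp
  4–61 → 58 bp
  62–98 → 37 bp
  99–119 → 21 bp
  120–132 → 13 bp
  133–142 → 10 bp
Sorted largest to smallest: 58, 37, 21, 13, 10, 3 bp.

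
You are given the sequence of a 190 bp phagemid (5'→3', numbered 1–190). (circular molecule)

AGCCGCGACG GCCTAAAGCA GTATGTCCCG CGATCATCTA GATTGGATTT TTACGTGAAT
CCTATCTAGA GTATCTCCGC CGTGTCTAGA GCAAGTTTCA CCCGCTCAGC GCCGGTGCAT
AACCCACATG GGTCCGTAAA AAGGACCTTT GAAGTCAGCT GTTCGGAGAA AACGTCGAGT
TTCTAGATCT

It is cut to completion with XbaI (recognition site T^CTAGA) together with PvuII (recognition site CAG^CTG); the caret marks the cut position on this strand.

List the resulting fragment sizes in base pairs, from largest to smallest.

73, 45, 28, 24, 20 bp

XbaI sites (TCTAGA) start at positions 37, 65, 85, 182.
XbaI cuts after the first base of each site, so after positions 37, 65, 85, 182.
The PvuII site (CAGCTG) starts at position 156.
PvuII cuts after base 3 of each site, so after position 158.
Combined cut positions: 37, 65, 85, 158, 182.
Circular molecule, 5 cuts → 5 fragments:
  38–65 → 28 bp
  66–85 → 20 bp
  86–158 → 73 bp
  159–182 → 24 bp
  183–190 then 1–37 → 8 + 37 = 45 bp
Sorted largest to smallest: 73, 45, 28, 24, 20 bp.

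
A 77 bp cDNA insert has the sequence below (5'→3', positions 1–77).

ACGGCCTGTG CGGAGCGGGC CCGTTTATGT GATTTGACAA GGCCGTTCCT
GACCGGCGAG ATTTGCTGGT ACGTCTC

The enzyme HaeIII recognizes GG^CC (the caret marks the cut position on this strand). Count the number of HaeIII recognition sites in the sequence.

3

GGCC occurs starting at positions 3, 18, 41.
HaeIII cuts at 3 sites.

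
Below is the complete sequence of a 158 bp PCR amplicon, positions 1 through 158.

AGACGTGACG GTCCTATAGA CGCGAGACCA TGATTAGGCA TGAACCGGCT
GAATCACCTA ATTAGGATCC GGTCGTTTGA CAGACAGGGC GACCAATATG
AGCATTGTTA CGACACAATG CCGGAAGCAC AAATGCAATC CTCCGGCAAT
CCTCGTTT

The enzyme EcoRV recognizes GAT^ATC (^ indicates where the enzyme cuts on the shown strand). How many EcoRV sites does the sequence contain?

No occurrence of GATATC is present in the sequence.
EcoRV does not cut: 0 sites.

0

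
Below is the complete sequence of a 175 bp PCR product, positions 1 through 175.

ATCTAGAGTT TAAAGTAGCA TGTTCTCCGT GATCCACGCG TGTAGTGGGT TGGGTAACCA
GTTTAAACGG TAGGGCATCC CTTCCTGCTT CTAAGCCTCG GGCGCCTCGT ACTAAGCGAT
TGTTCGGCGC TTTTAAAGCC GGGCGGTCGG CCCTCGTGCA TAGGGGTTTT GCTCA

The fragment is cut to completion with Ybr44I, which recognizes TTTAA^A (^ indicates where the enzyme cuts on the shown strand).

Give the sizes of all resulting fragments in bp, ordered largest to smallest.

Ybr44I sites (TTTAAA) start at positions 9, 62, 132.
Ybr44I cuts after base 5 of each site (before the last base), so after positions 13, 66, 136.
Linear molecule, 3 cuts → 4 fragments:
  1–13 → 13 bp
  14–66 → 53 bp
  67–136 → 70 bp
  137–175 → 39 bp
Sorted largest to smallest: 70, 53, 39, 13 bp.

70, 53, 39, 13 bp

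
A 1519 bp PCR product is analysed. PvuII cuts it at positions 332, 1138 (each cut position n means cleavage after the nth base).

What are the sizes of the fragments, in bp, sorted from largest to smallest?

806, 381, 332 bp

Linear molecule, 2 cuts → 3 fragments:
  332 − 0 = 332 bp
  1138 − 332 = 806 bp
  1519 − 1138 = 381 bp
Sorted largest to smallest: 806, 381, 332 bp.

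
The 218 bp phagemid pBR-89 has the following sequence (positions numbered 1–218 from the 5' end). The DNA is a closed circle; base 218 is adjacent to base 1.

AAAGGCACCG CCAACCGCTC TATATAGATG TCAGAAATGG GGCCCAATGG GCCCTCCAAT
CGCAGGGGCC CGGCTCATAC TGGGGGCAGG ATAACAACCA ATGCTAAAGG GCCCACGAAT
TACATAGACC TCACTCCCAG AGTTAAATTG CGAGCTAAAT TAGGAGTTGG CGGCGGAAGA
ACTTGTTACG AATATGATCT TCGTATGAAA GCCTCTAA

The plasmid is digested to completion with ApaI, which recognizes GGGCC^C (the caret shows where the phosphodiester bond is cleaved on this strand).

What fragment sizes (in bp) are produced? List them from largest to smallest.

ApaI sites (GGGCCC) start at positions 40, 49, 66, 109.
ApaI cuts after base 5 of each site (before the last base), so after positions 44, 53, 70, 113.
Circular molecule, 4 cuts → 4 fragments:
  45–53 → 9 bp
  54–70 → 17 bp
  71–113 → 43 bp
  114–218 then 1–44 → 105 + 44 = 149 bp
Sorted largest to smallest: 149, 43, 17, 9 bp.

149, 43, 17, 9 bp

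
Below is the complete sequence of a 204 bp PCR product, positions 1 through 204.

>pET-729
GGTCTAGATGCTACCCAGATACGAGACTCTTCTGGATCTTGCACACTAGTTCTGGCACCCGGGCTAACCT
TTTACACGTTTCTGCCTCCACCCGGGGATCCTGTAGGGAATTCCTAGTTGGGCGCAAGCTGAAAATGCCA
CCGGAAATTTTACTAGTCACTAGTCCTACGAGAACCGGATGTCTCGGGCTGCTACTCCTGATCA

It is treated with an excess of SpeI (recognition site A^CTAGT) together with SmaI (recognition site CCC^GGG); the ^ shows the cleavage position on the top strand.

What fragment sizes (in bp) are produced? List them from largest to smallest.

SpeI sites (ACTAGT) start at positions 45, 152, 159.
SpeI cuts after the first base of each site, so after positions 45, 152, 159.
SmaI sites (CCCGGG) start at positions 58, 91.
SmaI cuts after base 3 of each site, so after positions 60, 93.
Combined cut positions: 45, 60, 93, 152, 159.
Linear molecule, 5 cuts → 6 fragments:
  1–45 → 45 bp
  46–60 → 15 bp
  61–93 → 33 bp
  94–152 → 59 bp
  153–159 → 7 bp
  160–204 → 45 bp
Sorted largest to smallest: 59, 45, 45, 33, 15, 7 bp.

59, 45, 45, 33, 15, 7 bp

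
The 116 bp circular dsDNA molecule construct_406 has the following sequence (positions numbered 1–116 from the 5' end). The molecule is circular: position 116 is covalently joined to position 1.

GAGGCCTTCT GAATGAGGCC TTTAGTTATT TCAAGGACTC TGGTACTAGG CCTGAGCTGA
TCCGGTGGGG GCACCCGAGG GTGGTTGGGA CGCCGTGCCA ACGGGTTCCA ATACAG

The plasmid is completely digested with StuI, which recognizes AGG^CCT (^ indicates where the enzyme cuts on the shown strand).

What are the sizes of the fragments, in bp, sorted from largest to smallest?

70, 32, 14 bp

StuI sites (AGGCCT) start at positions 2, 16, 48.
StuI cuts after base 3 of each site, so after positions 4, 18, 50.
Circular molecule, 3 cuts → 3 fragments:
  5–18 → 14 bp
  19–50 → 32 bp
  51–116 then 1–4 → 66 + 4 = 70 bp
Sorted largest to smallest: 70, 32, 14 bp.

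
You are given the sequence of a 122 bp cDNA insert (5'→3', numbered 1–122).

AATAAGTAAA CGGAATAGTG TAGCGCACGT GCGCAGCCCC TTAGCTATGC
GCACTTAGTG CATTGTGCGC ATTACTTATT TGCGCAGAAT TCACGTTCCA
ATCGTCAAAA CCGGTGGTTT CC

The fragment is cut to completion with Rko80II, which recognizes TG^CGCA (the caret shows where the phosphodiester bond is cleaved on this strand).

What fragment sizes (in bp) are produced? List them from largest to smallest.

Rko80II sites (TGCGCA) start at positions 30, 48, 66, 81.
Rko80II cuts after base 2 of each site, so after positions 31, 49, 67, 82.
Linear molecule, 4 cuts → 5 fragments:
  1–31 → 31 bp
  32–49 → 18 bp
  50–67 → 18 bp
  68–82 → 15 bp
  83–122 → 40 bp
Sorted largest to smallest: 40, 31, 18, 18, 15 bp.

40, 31, 18, 18, 15 bp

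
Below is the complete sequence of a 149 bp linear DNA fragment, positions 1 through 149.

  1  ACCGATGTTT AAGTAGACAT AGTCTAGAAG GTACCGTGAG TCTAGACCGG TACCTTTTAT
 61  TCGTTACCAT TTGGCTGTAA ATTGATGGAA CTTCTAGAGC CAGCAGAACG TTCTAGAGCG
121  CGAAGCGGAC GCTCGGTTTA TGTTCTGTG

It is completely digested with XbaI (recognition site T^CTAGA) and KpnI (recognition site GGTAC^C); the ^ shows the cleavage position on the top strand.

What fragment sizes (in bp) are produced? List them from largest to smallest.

40, 37, 23, 19, 12, 11, 7 bp

XbaI sites (TCTAGA) start at positions 23, 41, 93, 112.
XbaI cuts after the first base of each site, so after positions 23, 41, 93, 112.
KpnI sites (GGTACC) start at positions 30, 49.
KpnI cuts after base 5 of each site (before the last base), so after positions 34, 53.
Combined cut positions: 23, 34, 41, 53, 93, 112.
Linear molecule, 6 cuts → 7 fragments:
  1–23 → 23 bp
  24–34 → 11 bp
  35–41 → 7 bp
  42–53 → 12 bp
  54–93 → 40 bp
  94–112 → 19 bp
  113–149 → 37 bp
Sorted largest to smallest: 40, 37, 23, 19, 12, 11, 7 bp.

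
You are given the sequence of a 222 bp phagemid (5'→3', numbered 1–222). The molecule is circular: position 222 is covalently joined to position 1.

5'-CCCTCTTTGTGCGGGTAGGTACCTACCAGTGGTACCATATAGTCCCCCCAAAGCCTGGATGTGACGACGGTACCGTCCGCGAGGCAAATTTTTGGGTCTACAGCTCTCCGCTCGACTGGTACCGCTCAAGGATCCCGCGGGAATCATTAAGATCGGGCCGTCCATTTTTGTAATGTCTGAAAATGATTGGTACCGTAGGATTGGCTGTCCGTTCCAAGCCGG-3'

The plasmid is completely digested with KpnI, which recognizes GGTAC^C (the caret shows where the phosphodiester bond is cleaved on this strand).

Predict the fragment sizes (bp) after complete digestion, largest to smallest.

71, 51, 49, 38, 13 bp

KpnI sites (GGTACC) start at positions 18, 31, 69, 118, 189.
KpnI cuts after base 5 of each site (before the last base), so after positions 22, 35, 73, 122, 193.
Circular molecule, 5 cuts → 5 fragments:
  23–35 → 13 bp
  36–73 → 38 bp
  74–122 → 49 bp
  123–193 → 71 bp
  194–222 then 1–22 → 29 + 22 = 51 bp
Sorted largest to smallest: 71, 51, 49, 38, 13 bp.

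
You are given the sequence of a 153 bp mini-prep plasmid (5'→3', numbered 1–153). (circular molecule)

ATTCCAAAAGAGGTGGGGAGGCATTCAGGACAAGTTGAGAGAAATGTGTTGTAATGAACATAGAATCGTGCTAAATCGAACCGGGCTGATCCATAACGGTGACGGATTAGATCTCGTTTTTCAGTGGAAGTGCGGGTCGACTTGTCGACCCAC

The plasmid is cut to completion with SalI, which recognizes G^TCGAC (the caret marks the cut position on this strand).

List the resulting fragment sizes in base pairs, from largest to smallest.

145, 8 bp

SalI sites (GTCGAC) start at positions 136, 144.
SalI cuts after the first base of each site, so after positions 136, 144.
Circular molecule, 2 cuts → 2 fragments:
  137–144 → 8 bp
  145–153 then 1–136 → 9 + 136 = 145 bp
Sorted largest to smallest: 145, 8 bp.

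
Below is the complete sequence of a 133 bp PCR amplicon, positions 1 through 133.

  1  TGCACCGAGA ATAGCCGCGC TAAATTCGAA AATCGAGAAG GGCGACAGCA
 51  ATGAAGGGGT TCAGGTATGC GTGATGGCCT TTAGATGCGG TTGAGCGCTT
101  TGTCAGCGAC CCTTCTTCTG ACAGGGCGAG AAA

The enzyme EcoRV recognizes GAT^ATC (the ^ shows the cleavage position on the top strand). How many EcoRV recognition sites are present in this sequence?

No occurrence of GATATC is present in the sequence.
EcoRV does not cut: 0 sites.

0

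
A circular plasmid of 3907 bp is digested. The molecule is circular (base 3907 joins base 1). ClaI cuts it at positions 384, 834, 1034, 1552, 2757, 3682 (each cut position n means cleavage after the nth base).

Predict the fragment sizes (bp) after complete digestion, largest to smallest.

1205, 925, 609, 518, 450, 200 bp

Circular molecule, 6 cuts → 6 fragments:
  834 − 384 = 450 bp
  1034 − 834 = 200 bp
  1552 − 1034 = 518 bp
  2757 − 1552 = 1205 bp
  3682 − 2757 = 925 bp
  wrap: 3907 − 3682 + 384 = 609 bp
Sorted largest to smallest: 1205, 925, 609, 518, 450, 200 bp.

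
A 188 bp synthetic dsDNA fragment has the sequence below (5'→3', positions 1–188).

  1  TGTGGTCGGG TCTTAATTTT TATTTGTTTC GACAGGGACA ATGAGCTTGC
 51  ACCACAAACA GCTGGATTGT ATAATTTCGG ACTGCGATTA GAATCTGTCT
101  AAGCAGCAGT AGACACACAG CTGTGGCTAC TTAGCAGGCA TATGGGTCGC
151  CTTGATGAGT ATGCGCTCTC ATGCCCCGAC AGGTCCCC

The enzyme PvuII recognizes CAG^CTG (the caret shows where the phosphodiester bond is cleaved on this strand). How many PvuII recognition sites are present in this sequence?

2

CAGCTG occurs starting at positions 59, 118.
PvuII cuts at 2 sites.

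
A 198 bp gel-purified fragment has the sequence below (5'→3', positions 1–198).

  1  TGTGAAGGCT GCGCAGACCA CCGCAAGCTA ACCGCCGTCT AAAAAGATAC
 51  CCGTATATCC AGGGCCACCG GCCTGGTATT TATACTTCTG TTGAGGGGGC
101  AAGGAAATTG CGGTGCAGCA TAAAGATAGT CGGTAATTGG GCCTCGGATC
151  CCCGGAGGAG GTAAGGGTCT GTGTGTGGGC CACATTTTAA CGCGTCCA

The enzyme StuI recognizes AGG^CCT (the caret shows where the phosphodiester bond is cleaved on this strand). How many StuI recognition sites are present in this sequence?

No occurrence of AGGCCT is present in the sequence.
StuI does not cut: 0 sites.

0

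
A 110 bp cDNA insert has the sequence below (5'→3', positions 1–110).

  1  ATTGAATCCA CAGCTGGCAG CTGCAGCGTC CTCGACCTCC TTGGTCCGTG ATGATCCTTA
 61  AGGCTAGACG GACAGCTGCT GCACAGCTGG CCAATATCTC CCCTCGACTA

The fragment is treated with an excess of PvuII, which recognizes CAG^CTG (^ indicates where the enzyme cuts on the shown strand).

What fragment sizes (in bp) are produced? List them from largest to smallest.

PvuII sites (CAGCTG) start at positions 11, 18, 73, 84.
PvuII cuts after base 3 of each site, so after positions 13, 20, 75, 86.
Linear molecule, 4 cuts → 5 fragments:
  1–13 → 13 bp
  14–20 → 7 bp
  21–75 → 55 bp
  76–86 → 11 bp
  87–110 → 24 bp
Sorted largest to smallest: 55, 24, 13, 11, 7 bp.

55, 24, 13, 11, 7 bp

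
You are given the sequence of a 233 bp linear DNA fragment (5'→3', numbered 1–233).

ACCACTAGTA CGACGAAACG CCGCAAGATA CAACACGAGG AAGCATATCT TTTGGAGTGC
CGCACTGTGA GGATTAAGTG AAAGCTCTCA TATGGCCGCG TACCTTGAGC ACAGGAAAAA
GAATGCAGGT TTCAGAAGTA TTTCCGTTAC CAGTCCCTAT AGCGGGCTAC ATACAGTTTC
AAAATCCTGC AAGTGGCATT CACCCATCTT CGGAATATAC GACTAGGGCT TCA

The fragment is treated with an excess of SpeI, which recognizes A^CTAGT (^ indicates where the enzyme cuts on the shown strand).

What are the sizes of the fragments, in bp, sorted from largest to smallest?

The SpeI site (ACTAGT) starts at position 4.
SpeI cuts after the first base of each site, so after position 4.
Linear molecule, 1 cut → 2 fragments:
  1–4 → 4 bp
  5–233 → 229 bp
Sorted largest to smallest: 229, 4 bp.

229, 4 bp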